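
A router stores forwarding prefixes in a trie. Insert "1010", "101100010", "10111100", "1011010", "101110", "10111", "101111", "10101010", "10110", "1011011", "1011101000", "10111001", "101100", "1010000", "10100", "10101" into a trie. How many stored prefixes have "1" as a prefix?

Filter for entries beginning with "1":
Matches: "1010", "10100", "1010000", "10101", "10101010", "10110", "101100", "101100010", "1011010", "1011011", "10111", "101110", "10111001", "1011101000", "101111", "10111100"
Count: 16

16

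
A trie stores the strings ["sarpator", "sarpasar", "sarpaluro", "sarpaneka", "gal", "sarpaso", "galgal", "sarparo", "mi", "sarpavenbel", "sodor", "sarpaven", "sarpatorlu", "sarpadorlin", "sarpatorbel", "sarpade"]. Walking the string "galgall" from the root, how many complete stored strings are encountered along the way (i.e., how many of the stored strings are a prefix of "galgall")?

2

Check each prefix of "galgall" against the stored set — each match is an end-marker on the path.
Prefixes of the query that are stored words: "gal", "galgal"
Count: 2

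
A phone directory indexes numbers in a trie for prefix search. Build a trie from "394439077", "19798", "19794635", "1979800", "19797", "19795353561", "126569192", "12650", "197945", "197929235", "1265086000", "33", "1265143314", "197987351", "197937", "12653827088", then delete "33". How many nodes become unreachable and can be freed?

Walk "33" from the leaf back toward the root, removing each node that no remaining word uses.
The suffix "3" (1 node) is used only by "33"; the node for "3" still has the child "9", so pruning stops there.
Nodes removed: 1

1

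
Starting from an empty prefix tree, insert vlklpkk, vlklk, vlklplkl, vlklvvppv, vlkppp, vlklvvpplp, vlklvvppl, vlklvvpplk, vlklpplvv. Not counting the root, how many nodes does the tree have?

26

For each word, the new-node count is its length minus the longest prefix already in the trie:
  "vlklpkk" → 7 new (v, l, k, l, p, k, k)
  "vlklk" → prefix "vlkl" already present; 1 new (k)
  "vlklplkl" → prefix "vlklp" already present; 3 new (l, k, l)
  "vlklvvppv" → prefix "vlkl" already present; 5 new (v, v, p, p, v)
  "vlkppp" → prefix "vlk" already present; 3 new (p, p, p)
  "vlklvvpplp" → prefix "vlklvvpp" already present; 2 new (l, p)
  "vlklvvppl" → prefix "vlklvvppl" already present; 0 new (none)
  "vlklvvpplk" → prefix "vlklvvppl" already present; 1 new (k)
  "vlklpplvv" → prefix "vlklp" already present; 4 new (p, l, v, v)
Total nodes = 7 + 1 + 3 + 5 + 3 + 2 + 0 + 1 + 4 = 26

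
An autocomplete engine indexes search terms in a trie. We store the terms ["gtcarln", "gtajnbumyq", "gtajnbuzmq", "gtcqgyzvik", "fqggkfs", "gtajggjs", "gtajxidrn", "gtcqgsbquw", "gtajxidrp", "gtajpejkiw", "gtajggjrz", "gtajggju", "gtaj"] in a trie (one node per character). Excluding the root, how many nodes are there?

Insert word by word; a character creates a node only if that edge doesn't already exist:
  "gtcarln" → 7 new (g, t, c, a, r, l, n)
  "gtajnbumyq" → prefix "gt" already present; 8 new (a, j, n, b, u, m, y, q)
  "gtajnbuzmq" → prefix "gtajnbu" already present; 3 new (z, m, q)
  "gtcqgyzvik" → prefix "gtc" already present; 7 new (q, g, y, z, v, i, k)
  "fqggkfs" → 7 new (f, q, g, g, k, f, s)
  "gtajggjs" → prefix "gtaj" already present; 4 new (g, g, j, s)
  "gtajxidrn" → prefix "gtaj" already present; 5 new (x, i, d, r, n)
  "gtcqgsbquw" → prefix "gtcqg" already present; 5 new (s, b, q, u, w)
  "gtajxidrp" → prefix "gtajxidr" already present; 1 new (p)
  "gtajpejkiw" → prefix "gtaj" already present; 6 new (p, e, j, k, i, w)
  "gtajggjrz" → prefix "gtajggj" already present; 2 new (r, z)
  "gtajggju" → prefix "gtajggj" already present; 1 new (u)
  "gtaj" → prefix "gtaj" already present; 0 new (none)
Total nodes = 7 + 8 + 3 + 7 + 7 + 4 + 5 + 5 + 1 + 6 + 2 + 1 + 0 = 56

56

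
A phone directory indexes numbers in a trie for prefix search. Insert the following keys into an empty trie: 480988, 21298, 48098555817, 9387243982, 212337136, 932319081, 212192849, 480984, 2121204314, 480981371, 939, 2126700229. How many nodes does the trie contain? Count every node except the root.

Count nodes per top-level branch (shared prefixes stored once):
  '2'-branch (2121204314, 212192849, 212337136, 2126700229, 21298): 30 nodes
  '4'-branch (480981371, 480984, 48098555817, 480988): 17 nodes
  '9'-branch (932319081, 9387243982, 939): 18 nodes
Sum: 65

65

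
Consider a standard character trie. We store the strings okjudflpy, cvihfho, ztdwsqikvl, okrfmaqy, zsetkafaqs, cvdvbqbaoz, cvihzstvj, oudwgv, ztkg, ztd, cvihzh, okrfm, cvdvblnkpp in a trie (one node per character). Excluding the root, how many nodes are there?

67

Insert word by word; a character creates a node only if that edge doesn't already exist:
  "okjudflpy" → 9 new (o, k, j, u, d, f, l, p, y)
  "cvihfho" → 7 new (c, v, i, h, f, h, o)
  "ztdwsqikvl" → 10 new (z, t, d, w, s, q, i, k, v, l)
  "okrfmaqy" → prefix "ok" already present; 6 new (r, f, m, a, q, y)
  "zsetkafaqs" → prefix "z" already present; 9 new (s, e, t, k, a, f, a, q, s)
  "cvdvbqbaoz" → prefix "cv" already present; 8 new (d, v, b, q, b, a, o, z)
  "cvihzstvj" → prefix "cvih" already present; 5 new (z, s, t, v, j)
  "oudwgv" → prefix "o" already present; 5 new (u, d, w, g, v)
  "ztkg" → prefix "zt" already present; 2 new (k, g)
  "ztd" → prefix "ztd" already present; 0 new (none)
  "cvihzh" → prefix "cvihz" already present; 1 new (h)
  "okrfm" → prefix "okrfm" already present; 0 new (none)
  "cvdvblnkpp" → prefix "cvdvb" already present; 5 new (l, n, k, p, p)
Total nodes = 9 + 7 + 10 + 6 + 9 + 8 + 5 + 5 + 2 + 0 + 1 + 0 + 5 = 67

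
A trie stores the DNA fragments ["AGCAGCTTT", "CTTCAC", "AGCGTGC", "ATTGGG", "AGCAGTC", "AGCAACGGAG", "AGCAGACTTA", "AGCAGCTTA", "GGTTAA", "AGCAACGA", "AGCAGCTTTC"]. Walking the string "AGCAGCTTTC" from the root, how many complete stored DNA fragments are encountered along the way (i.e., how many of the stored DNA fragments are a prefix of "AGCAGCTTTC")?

Check each prefix of "AGCAGCTTTC" against the stored set — each match is an end-marker on the path.
Prefixes of the query that are stored words: "AGCAGCTTT", "AGCAGCTTTC"
Count: 2

2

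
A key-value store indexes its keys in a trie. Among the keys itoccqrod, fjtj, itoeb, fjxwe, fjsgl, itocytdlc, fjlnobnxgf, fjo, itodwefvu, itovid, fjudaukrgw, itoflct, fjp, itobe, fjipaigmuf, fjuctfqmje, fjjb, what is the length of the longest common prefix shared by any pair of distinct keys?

Equivalently: take the maximum, over all pairs, of their longest common prefix length.
e.g. "itoccqrod" and "itocytdlc" share the prefix "itoc" of length 4; no pair shares a longer one.
Longest shared-prefix length: 4

4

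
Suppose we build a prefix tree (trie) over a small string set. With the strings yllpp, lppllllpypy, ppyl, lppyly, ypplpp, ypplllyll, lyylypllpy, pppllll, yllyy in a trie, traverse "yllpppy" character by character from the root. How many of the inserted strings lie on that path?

1

Check each prefix of "yllpppy" against the stored set — each match is an end-marker on the path.
Prefixes of the query that are stored words: "yllpp"
Count: 1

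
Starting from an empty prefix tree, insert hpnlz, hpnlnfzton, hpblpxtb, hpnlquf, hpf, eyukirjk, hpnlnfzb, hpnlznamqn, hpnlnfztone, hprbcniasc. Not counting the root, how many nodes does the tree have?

Count nodes per top-level branch (shared prefixes stored once):
  'e'-branch (eyukirjk): 8 nodes
  'h'-branch (hpblpxtb, hpf, hpnlnfzb, hpnlnfzton, hpnlnfztone, hpnlquf, hpnlz, hpnlznamqn, hprbcniasc): 36 nodes
Sum: 44

44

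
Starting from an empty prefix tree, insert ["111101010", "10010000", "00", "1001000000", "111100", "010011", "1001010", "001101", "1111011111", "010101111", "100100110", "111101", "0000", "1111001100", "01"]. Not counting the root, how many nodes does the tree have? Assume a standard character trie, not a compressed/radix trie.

For each word, the new-node count is its length minus the longest prefix already in the trie:
  "111101010" → 9 new (1, 1, 1, 1, 0, 1, 0, 1, 0)
  "10010000" → prefix "1" already present; 7 new (0, 0, 1, 0, 0, 0, 0)
  "00" → 2 new (0, 0)
  "1001000000" → prefix "10010000" already present; 2 new (0, 0)
  "111100" → prefix "11110" already present; 1 new (0)
  "010011" → prefix "0" already present; 5 new (1, 0, 0, 1, 1)
  "1001010" → prefix "10010" already present; 2 new (1, 0)
  "001101" → prefix "00" already present; 4 new (1, 1, 0, 1)
  "1111011111" → prefix "111101" already present; 4 new (1, 1, 1, 1)
  "010101111" → prefix "010" already present; 6 new (1, 0, 1, 1, 1, 1)
  "100100110" → prefix "100100" already present; 3 new (1, 1, 0)
  "111101" → prefix "111101" already present; 0 new (none)
  "0000" → prefix "00" already present; 2 new (0, 0)
  "1111001100" → prefix "111100" already present; 4 new (1, 1, 0, 0)
  "01" → prefix "01" already present; 0 new (none)
Total nodes = 9 + 7 + 2 + 2 + 1 + 5 + 2 + 4 + 4 + 6 + 3 + 0 + 2 + 4 + 0 = 51

51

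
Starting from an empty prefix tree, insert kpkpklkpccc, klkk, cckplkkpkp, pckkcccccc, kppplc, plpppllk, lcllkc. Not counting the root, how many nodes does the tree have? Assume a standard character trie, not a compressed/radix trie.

51

Insert word by word; a character creates a node only if that edge doesn't already exist:
  "kpkpklkpccc" → 11 new (k, p, k, p, k, l, k, p, c, c, c)
  "klkk" → prefix "k" already present; 3 new (l, k, k)
  "cckplkkpkp" → 10 new (c, c, k, p, l, k, k, p, k, p)
  "pckkcccccc" → 10 new (p, c, k, k, c, c, c, c, c, c)
  "kppplc" → prefix "kp" already present; 4 new (p, p, l, c)
  "plpppllk" → prefix "p" already present; 7 new (l, p, p, p, l, l, k)
  "lcllkc" → 6 new (l, c, l, l, k, c)
Total nodes = 11 + 3 + 10 + 10 + 4 + 7 + 6 = 51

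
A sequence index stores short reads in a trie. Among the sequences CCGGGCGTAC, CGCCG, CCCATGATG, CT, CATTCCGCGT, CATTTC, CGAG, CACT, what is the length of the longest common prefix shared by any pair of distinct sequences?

Equivalently: take the maximum, over all pairs, of their longest common prefix length.
"CATTCCGCGT" and "CATTTC" agree on "CATT" (4 characters) before diverging; nothing deeper is shared.
Longest shared-prefix length: 4

4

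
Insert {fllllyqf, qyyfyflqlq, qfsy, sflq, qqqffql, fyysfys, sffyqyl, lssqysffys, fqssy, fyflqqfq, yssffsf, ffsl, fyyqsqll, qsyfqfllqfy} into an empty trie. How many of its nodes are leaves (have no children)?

14

A leaf is a node with no children — equivalently, the end of a word that is not a proper prefix of any other stored word.
Those words: "ffsl", "fllllyqf", "fqssy", "fyflqqfq", "fyyqsqll", "fyysfys", "lssqysffys", "qfsy", "qqqffql", "qsyfqfllqfy", "qyyfyflqlq", "sffyqyl", "sflq", "yssffsf"
Leaf count: 14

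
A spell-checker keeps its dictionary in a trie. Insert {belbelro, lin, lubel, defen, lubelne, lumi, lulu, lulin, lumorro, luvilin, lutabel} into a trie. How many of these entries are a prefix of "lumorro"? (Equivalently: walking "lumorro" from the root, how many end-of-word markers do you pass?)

Walk "lumorro" from the root; an end-of-word marker is hit whenever a stored word is a prefix of "lumorro".
Prefixes of the query that are stored words: "lumorro"
Count: 1

1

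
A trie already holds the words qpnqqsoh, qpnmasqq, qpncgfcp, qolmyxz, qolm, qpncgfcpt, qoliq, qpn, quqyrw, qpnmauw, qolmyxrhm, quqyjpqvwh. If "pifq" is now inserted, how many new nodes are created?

No existing word starts with "p", so every character of "pifq" needs a new node.
4 − 0 = 4 new nodes.

4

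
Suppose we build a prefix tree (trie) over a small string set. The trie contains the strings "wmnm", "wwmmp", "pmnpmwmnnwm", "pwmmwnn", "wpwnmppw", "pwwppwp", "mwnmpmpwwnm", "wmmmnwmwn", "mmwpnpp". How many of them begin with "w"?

4

Traverse to the node for "w", then collect every word in that subtree.
Words under "w": wmmmnwmwn, wmnm, wpwnmppw, wwmmp
Count: 4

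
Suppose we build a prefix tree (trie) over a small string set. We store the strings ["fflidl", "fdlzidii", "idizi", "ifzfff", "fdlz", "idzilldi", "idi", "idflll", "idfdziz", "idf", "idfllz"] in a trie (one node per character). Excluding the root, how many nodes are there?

38

Trie structure (* marks end of a word):
(root)
├─ f
│  ├─ d
│  │  └─ l
│  │     └─ z *
│  │        └─ i
│  │           └─ d
│  │              └─ i
│  │                 └─ i *
│  └─ f
│     └─ l
│        └─ i
│           └─ d
│              └─ l *
└─ i
   ├─ d
   │  ├─ f *
   │  │  ├─ d
   │  │  │  └─ z
   │  │  │     └─ i
   │  │  │        └─ z *
   │  │  └─ l
   │  │     └─ l
   │  │        ├─ l *
   │  │        └─ z *
   │  ├─ i *
   │  │  └─ z
   │  │     └─ i *
   │  └─ z
   │     └─ i
   │        └─ l
   │           └─ l
   │              └─ d
   │                 └─ i *
   └─ f
      └─ z
         └─ f
            └─ f
               └─ f *
Counting every labelled node above: 38.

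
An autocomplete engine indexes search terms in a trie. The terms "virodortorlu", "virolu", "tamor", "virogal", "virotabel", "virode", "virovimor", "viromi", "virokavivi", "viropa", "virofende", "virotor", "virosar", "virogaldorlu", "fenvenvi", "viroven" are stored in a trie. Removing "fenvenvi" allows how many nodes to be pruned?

A node on "fenvenvi"'s path can go only if nothing else ends at it or branches off below it.
No other word shares any prefix with "fenvenvi", so all 8 of its nodes go.
Nodes removed: 8

8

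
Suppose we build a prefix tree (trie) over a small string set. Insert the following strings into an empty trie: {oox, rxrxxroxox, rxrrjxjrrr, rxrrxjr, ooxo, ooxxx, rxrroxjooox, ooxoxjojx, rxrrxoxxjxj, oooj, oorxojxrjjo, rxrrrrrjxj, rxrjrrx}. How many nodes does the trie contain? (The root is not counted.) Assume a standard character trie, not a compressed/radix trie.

Count nodes per top-level branch (shared prefixes stored once):
  'o'-branch (oooj, oorxojxrjjo, oox, ooxo, ooxoxjojx, ooxxx): 22 nodes
  'r'-branch (rxrjrrx, rxrrjxjrrr, rxrroxjooox, rxrrrrrjxj, rxrrxjr, rxrrxoxxjxj, rxrxxroxox): 43 nodes
Sum: 65

65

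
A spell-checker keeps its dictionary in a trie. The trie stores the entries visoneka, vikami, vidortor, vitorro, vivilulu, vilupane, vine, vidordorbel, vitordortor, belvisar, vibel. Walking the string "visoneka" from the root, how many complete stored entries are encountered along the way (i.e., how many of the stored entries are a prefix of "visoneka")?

1

Walk "visoneka" from the root; an end-of-word marker is hit whenever a stored word is a prefix of "visoneka".
Prefixes of the query that are stored words: "visoneka"
Count: 1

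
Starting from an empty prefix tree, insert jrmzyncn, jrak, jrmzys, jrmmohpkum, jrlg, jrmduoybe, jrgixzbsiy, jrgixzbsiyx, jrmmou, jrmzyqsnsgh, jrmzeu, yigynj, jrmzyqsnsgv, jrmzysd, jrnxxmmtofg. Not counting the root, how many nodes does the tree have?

For each word, the new-node count is its length minus the longest prefix already in the trie:
  "jrmzyncn" → 8 new (j, r, m, z, y, n, c, n)
  "jrak" → prefix "jr" already present; 2 new (a, k)
  "jrmzys" → prefix "jrmzy" already present; 1 new (s)
  "jrmmohpkum" → prefix "jrm" already present; 7 new (m, o, h, p, k, u, m)
  "jrlg" → prefix "jr" already present; 2 new (l, g)
  "jrmduoybe" → prefix "jrm" already present; 6 new (d, u, o, y, b, e)
  "jrgixzbsiy" → prefix "jr" already present; 8 new (g, i, x, z, b, s, i, y)
  "jrgixzbsiyx" → prefix "jrgixzbsiy" already present; 1 new (x)
  "jrmmou" → prefix "jrmmo" already present; 1 new (u)
  "jrmzyqsnsgh" → prefix "jrmzy" already present; 6 new (q, s, n, s, g, h)
  "jrmzeu" → prefix "jrmz" already present; 2 new (e, u)
  "yigynj" → 6 new (y, i, g, y, n, j)
  "jrmzyqsnsgv" → prefix "jrmzyqsnsg" already present; 1 new (v)
  "jrmzysd" → prefix "jrmzys" already present; 1 new (d)
  "jrnxxmmtofg" → prefix "jr" already present; 9 new (n, x, x, m, m, t, o, f, g)
Total nodes = 8 + 2 + 1 + 7 + 2 + 6 + 8 + 1 + 1 + 6 + 2 + 6 + 1 + 1 + 9 = 61

61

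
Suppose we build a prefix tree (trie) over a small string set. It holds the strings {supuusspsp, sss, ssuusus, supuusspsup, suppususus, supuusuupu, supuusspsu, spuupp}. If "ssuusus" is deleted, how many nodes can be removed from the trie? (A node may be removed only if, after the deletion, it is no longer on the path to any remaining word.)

5

After clearing the end-marker at "ssuusus", prune upward until reaching a node still needed by another word.
The suffix "uusus" (5 nodes) is used only by "ssuusus"; the node for "ss" still has the child "s", so pruning stops there.
Nodes removed: 5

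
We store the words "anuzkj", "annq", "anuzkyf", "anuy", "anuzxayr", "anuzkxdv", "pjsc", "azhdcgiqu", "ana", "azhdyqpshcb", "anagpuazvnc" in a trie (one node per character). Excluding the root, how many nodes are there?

46

Insert word by word; a character creates a node only if that edge doesn't already exist:
  "anuzkj" → 6 new (a, n, u, z, k, j)
  "annq" → prefix "an" already present; 2 new (n, q)
  "anuzkyf" → prefix "anuzk" already present; 2 new (y, f)
  "anuy" → prefix "anu" already present; 1 new (y)
  "anuzxayr" → prefix "anuz" already present; 4 new (x, a, y, r)
  "anuzkxdv" → prefix "anuzk" already present; 3 new (x, d, v)
  "pjsc" → 4 new (p, j, s, c)
  "azhdcgiqu" → prefix "a" already present; 8 new (z, h, d, c, g, i, q, u)
  "ana" → prefix "an" already present; 1 new (a)
  "azhdyqpshcb" → prefix "azhd" already present; 7 new (y, q, p, s, h, c, b)
  "anagpuazvnc" → prefix "ana" already present; 8 new (g, p, u, a, z, v, n, c)
Total nodes = 6 + 2 + 2 + 1 + 4 + 3 + 4 + 8 + 1 + 7 + 8 = 46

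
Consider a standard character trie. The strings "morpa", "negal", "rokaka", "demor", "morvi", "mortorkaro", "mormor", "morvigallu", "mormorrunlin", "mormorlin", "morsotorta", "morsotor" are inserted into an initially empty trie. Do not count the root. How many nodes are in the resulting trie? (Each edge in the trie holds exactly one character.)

54

For each word, the new-node count is its length minus the longest prefix already in the trie:
  "morpa" → 5 new (m, o, r, p, a)
  "negal" → 5 new (n, e, g, a, l)
  "rokaka" → 6 new (r, o, k, a, k, a)
  "demor" → 5 new (d, e, m, o, r)
  "morvi" → prefix "mor" already present; 2 new (v, i)
  "mortorkaro" → prefix "mor" already present; 7 new (t, o, r, k, a, r, o)
  "mormor" → prefix "mor" already present; 3 new (m, o, r)
  "morvigallu" → prefix "morvi" already present; 5 new (g, a, l, l, u)
  "mormorrunlin" → prefix "mormor" already present; 6 new (r, u, n, l, i, n)
  "mormorlin" → prefix "mormor" already present; 3 new (l, i, n)
  "morsotorta" → prefix "mor" already present; 7 new (s, o, t, o, r, t, a)
  "morsotor" → prefix "morsotor" already present; 0 new (none)
Total nodes = 5 + 5 + 6 + 5 + 2 + 7 + 3 + 5 + 6 + 3 + 7 + 0 = 54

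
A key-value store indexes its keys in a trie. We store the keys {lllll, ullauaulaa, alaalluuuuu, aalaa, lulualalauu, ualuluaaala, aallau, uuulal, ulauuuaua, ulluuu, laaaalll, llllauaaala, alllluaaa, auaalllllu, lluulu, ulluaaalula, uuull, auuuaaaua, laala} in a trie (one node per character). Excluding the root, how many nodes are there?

119

Trace insertions, counting only characters that open a new branch:
  "lllll" → 5 new (l, l, l, l, l)
  "ullauaulaa" → 10 new (u, l, l, a, u, a, u, l, a, a)
  "alaalluuuuu" → 11 new (a, l, a, a, l, l, u, u, u, u, u)
  "aalaa" → prefix "a" already present; 4 new (a, l, a, a)
  "lulualalauu" → prefix "l" already present; 10 new (u, l, u, a, l, a, l, a, u, u)
  "ualuluaaala" → prefix "u" already present; 10 new (a, l, u, l, u, a, a, a, l, a)
  "aallau" → prefix "aal" already present; 3 new (l, a, u)
  "uuulal" → prefix "u" already present; 5 new (u, u, l, a, l)
  "ulauuuaua" → prefix "ul" already present; 7 new (a, u, u, u, a, u, a)
  "ulluuu" → prefix "ull" already present; 3 new (u, u, u)
  "laaaalll" → prefix "l" already present; 7 new (a, a, a, a, l, l, l)
  "llllauaaala" → prefix "llll" already present; 7 new (a, u, a, a, a, l, a)
  "alllluaaa" → prefix "al" already present; 7 new (l, l, l, u, a, a, a)
  "auaalllllu" → prefix "a" already present; 9 new (u, a, a, l, l, l, l, l, u)
  "lluulu" → prefix "ll" already present; 4 new (u, u, l, u)
  "ulluaaalula" → prefix "ullu" already present; 7 new (a, a, a, l, u, l, a)
  "uuull" → prefix "uuul" already present; 1 new (l)
  "auuuaaaua" → prefix "au" already present; 7 new (u, u, a, a, a, u, a)
  "laala" → prefix "laa" already present; 2 new (l, a)
Total nodes = 5 + 10 + 11 + 4 + 10 + 10 + 3 + 5 + 7 + 3 + 7 + 7 + 7 + 9 + 4 + 7 + 1 + 7 + 2 = 119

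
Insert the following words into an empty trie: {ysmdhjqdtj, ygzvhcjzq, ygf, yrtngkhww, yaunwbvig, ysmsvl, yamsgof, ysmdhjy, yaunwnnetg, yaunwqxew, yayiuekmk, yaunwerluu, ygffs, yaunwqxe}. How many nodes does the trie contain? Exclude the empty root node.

67

Trace insertions, counting only characters that open a new branch:
  "ysmdhjqdtj" → 10 new (y, s, m, d, h, j, q, d, t, j)
  "ygzvhcjzq" → prefix "y" already present; 8 new (g, z, v, h, c, j, z, q)
  "ygf" → prefix "yg" already present; 1 new (f)
  "yrtngkhww" → prefix "y" already present; 8 new (r, t, n, g, k, h, w, w)
  "yaunwbvig" → prefix "y" already present; 8 new (a, u, n, w, b, v, i, g)
  "ysmsvl" → prefix "ysm" already present; 3 new (s, v, l)
  "yamsgof" → prefix "ya" already present; 5 new (m, s, g, o, f)
  "ysmdhjy" → prefix "ysmdhj" already present; 1 new (y)
  "yaunwnnetg" → prefix "yaunw" already present; 5 new (n, n, e, t, g)
  "yaunwqxew" → prefix "yaunw" already present; 4 new (q, x, e, w)
  "yayiuekmk" → prefix "ya" already present; 7 new (y, i, u, e, k, m, k)
  "yaunwerluu" → prefix "yaunw" already present; 5 new (e, r, l, u, u)
  "ygffs" → prefix "ygf" already present; 2 new (f, s)
  "yaunwqxe" → prefix "yaunwqxe" already present; 0 new (none)
Total nodes = 10 + 8 + 1 + 8 + 8 + 3 + 5 + 1 + 5 + 4 + 7 + 5 + 2 + 0 = 67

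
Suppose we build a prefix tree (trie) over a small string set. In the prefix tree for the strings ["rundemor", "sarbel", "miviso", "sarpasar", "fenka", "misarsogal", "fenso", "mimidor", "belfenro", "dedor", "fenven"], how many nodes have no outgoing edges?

Leaves are exactly the stored words that no other stored word extends.
Those words: "belfenro", "dedor", "fenka", "fenso", "fenven", "mimidor", "misarsogal", "miviso", "rundemor", "sarbel", "sarpasar"
Leaf count: 11

11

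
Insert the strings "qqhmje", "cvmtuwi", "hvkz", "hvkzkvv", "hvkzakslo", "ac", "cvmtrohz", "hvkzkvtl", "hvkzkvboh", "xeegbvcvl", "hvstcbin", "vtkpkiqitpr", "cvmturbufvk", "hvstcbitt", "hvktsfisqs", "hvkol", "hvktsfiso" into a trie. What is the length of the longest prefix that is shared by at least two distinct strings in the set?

8

The deepest shared node is where two words last agree before diverging.
e.g. "hvktsfiso" and "hvktsfisqs" share the prefix "hvktsfis" of length 8; no pair shares a longer one.
Longest shared-prefix length: 8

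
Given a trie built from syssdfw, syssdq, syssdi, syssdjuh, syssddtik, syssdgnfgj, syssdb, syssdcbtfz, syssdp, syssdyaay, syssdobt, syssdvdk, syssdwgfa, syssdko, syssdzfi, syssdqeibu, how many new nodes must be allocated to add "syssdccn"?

2

The longest prefix of "syssdccn" already in the trie is "syssdc" (length 6).
So 8 − 6 = 2 new nodes.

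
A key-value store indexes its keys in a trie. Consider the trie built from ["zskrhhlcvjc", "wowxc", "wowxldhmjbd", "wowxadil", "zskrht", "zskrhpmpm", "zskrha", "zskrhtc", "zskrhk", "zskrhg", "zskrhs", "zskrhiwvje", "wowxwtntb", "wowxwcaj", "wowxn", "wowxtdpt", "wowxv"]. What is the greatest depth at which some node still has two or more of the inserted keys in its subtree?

Equivalently: take the maximum, over all pairs, of their longest common prefix length.
"zskrht" and "zskrhtc" agree on "zskrht" (6 characters) before diverging; nothing deeper is shared.
Longest shared-prefix length: 6

6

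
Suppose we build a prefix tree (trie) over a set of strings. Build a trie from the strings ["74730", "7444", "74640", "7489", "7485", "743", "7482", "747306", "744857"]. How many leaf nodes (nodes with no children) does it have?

8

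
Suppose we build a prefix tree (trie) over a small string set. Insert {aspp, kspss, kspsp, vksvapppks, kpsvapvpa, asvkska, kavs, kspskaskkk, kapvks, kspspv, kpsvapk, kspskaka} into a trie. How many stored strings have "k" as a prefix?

9

Walk to "k"; the words in its subtree are exactly those with that prefix.
Matches: "kapvks", "kavs", "kpsvapk", "kpsvapvpa", "kspskaka", "kspskaskkk", "kspsp", "kspspv", "kspss"
Count: 9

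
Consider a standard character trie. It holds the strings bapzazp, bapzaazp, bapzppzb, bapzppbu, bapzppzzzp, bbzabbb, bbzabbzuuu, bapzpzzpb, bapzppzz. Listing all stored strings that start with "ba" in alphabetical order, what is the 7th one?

Filter for "ba…" and sort: "bapzaazp", "bapzazp", "bapzppbu", "bapzppzb", "bapzppzz", "bapzppzzzp", "bapzpzzpb"
Position 7: bapzpzzpb

bapzpzzpb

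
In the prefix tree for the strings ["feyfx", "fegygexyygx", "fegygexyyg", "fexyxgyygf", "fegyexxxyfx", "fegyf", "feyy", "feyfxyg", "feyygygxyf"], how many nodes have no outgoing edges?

Leaves are exactly the stored words that no other stored word extends.
Those words: "fegyexxxyfx", "fegyf", "fegygexyygx", "fexyxgyygf", "feyfxyg", "feyygygxyf"
Leaf count: 6

6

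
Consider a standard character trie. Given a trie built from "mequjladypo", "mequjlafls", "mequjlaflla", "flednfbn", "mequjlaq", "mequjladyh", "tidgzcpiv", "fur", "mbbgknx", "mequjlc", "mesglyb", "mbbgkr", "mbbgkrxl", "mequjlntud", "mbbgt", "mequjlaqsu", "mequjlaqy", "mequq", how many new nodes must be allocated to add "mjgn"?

"m" is already a path in the trie; the remaining "jgn" must be added.
Each of the 3 remaining characters creates one node.

3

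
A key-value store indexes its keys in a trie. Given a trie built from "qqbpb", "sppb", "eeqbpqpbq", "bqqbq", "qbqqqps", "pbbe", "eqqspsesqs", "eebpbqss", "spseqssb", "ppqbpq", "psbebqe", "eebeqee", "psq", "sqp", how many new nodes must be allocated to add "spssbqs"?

"sps" is already a path in the trie; the remaining "sbqs" must be added.
Each of the 4 remaining characters creates one node.

4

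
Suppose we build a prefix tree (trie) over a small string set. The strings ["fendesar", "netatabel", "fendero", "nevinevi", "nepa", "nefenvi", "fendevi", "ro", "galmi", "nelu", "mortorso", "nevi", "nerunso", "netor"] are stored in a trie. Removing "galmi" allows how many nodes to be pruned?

A node on "galmi"'s path can go only if nothing else ends at it or branches off below it.
No other word shares any prefix with "galmi", so all 5 of its nodes go.
Nodes removed: 5

5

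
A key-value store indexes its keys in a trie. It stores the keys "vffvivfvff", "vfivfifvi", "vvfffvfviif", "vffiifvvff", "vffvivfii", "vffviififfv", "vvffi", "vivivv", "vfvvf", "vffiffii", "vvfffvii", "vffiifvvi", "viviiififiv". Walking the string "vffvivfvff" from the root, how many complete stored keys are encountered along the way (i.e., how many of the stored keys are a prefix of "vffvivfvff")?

Traverse "vffvivfvff" character by character; count nodes along the way that are marked as word ends.
Prefixes of the query that are stored words: "vffvivfvff"
Count: 1

1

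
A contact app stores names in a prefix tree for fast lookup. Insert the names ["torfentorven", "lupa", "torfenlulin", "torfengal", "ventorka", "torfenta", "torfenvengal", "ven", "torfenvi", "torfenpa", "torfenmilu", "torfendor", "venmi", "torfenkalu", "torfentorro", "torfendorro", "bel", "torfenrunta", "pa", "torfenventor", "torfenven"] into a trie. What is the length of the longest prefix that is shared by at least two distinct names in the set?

9

The deepest shared node is where two words last agree before diverging.
e.g. "torfendor" and "torfendorro" share the prefix "torfendor" of length 9; no pair shares a longer one.
Longest shared-prefix length: 9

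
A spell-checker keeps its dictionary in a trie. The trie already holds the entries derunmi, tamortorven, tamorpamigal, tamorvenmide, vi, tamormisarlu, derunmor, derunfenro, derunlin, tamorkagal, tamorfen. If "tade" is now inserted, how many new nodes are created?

2

"ta" is already a path in the trie; the remaining "de" must be added.
Each of the 2 remaining characters creates one node.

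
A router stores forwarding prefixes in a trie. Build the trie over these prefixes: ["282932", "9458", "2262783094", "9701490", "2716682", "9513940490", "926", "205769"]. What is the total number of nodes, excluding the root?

Trace insertions, counting only characters that open a new branch:
  "282932" → 6 new (2, 8, 2, 9, 3, 2)
  "9458" → 4 new (9, 4, 5, 8)
  "2262783094" → prefix "2" already present; 9 new (2, 6, 2, 7, 8, 3, 0, 9, 4)
  "9701490" → prefix "9" already present; 6 new (7, 0, 1, 4, 9, 0)
  "2716682" → prefix "2" already present; 6 new (7, 1, 6, 6, 8, 2)
  "9513940490" → prefix "9" already present; 9 new (5, 1, 3, 9, 4, 0, 4, 9, 0)
  "926" → prefix "9" already present; 2 new (2, 6)
  "205769" → prefix "2" already present; 5 new (0, 5, 7, 6, 9)
Total nodes = 6 + 4 + 9 + 6 + 6 + 9 + 2 + 5 = 47

47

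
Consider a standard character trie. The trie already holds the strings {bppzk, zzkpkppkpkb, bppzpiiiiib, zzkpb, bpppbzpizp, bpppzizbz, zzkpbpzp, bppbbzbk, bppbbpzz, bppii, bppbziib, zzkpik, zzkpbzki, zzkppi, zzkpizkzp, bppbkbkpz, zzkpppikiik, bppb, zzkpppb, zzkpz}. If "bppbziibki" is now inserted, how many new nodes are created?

Walking "bppbziibki" from the root, the first 8 characters ("bppbziib") follow existing edges; "k" is the first miss.
Each of the 2 remaining characters creates one node.

2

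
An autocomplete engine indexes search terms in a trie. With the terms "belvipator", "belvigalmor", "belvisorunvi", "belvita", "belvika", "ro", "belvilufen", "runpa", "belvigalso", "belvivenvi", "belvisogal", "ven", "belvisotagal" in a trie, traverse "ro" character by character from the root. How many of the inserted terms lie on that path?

1

Walk "ro" from the root; an end-of-word marker is hit whenever a stored word is a prefix of "ro".
Prefixes of the query that are stored words: "ro"
Count: 1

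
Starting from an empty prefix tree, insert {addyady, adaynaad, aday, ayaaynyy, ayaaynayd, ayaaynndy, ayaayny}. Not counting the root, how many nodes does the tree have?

Trace insertions, counting only characters that open a new branch:
  "addyady" → 7 new (a, d, d, y, a, d, y)
  "adaynaad" → prefix "ad" already present; 6 new (a, y, n, a, a, d)
  "aday" → prefix "aday" already present; 0 new (none)
  "ayaaynyy" → prefix "a" already present; 7 new (y, a, a, y, n, y, y)
  "ayaaynayd" → prefix "ayaayn" already present; 3 new (a, y, d)
  "ayaaynndy" → prefix "ayaayn" already present; 3 new (n, d, y)
  "ayaayny" → prefix "ayaayny" already present; 0 new (none)
Total nodes = 7 + 6 + 0 + 7 + 3 + 3 + 0 = 26

26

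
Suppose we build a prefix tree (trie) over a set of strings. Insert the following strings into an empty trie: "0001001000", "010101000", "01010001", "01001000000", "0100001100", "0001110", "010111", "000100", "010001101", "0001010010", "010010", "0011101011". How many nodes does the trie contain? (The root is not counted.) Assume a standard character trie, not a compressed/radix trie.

For each word, the new-node count is its length minus the longest prefix already in the trie:
  "0001001000" → 10 new (0, 0, 0, 1, 0, 0, 1, 0, 0, 0)
  "010101000" → prefix "0" already present; 8 new (1, 0, 1, 0, 1, 0, 0, 0)
  "01010001" → prefix "01010" already present; 3 new (0, 0, 1)
  "01001000000" → prefix "010" already present; 8 new (0, 1, 0, 0, 0, 0, 0, 0)
  "0100001100" → prefix "0100" already present; 6 new (0, 0, 1, 1, 0, 0)
  "0001110" → prefix "0001" already present; 3 new (1, 1, 0)
  "010111" → prefix "0101" already present; 2 new (1, 1)
  "000100" → prefix "000100" already present; 0 new (none)
  "010001101" → prefix "01000" already present; 4 new (1, 1, 0, 1)
  "0001010010" → prefix "00010" already present; 5 new (1, 0, 0, 1, 0)
  "010010" → prefix "010010" already present; 0 new (none)
  "0011101011" → prefix "00" already present; 8 new (1, 1, 1, 0, 1, 0, 1, 1)
Total nodes = 10 + 8 + 3 + 8 + 6 + 3 + 2 + 0 + 4 + 5 + 0 + 8 = 57

57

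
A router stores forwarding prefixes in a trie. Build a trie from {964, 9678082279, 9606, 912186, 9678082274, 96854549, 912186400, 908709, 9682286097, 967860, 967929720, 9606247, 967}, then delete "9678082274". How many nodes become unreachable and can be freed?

1

After clearing the end-marker at "9678082274", prune upward until reaching a node still needed by another word.
The suffix "4" (1 node) is used only by "9678082274"; the node for "967808227" still has the child "9", so pruning stops there.
Nodes removed: 1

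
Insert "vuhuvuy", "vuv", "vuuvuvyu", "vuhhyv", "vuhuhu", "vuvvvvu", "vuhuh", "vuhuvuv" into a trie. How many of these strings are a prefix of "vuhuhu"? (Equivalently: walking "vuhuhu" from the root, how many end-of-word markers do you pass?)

Traverse "vuhuhu" character by character; count nodes along the way that are marked as word ends.
Prefixes of the query that are stored words: "vuhuh", "vuhuhu"
Count: 2

2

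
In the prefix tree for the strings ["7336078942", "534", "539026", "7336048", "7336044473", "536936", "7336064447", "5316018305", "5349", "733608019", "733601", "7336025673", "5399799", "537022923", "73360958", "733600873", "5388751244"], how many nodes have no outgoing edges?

16

A leaf is a node with no children — equivalently, the end of a word that is not a proper prefix of any other stored word.
Those words: "5316018305", "5349", "536936", "537022923", "5388751244", "539026", "5399799", "733600873", "733601", "7336025673", "7336044473", "7336048", "7336064447", "7336078942", "733608019", "73360958"
Leaf count: 16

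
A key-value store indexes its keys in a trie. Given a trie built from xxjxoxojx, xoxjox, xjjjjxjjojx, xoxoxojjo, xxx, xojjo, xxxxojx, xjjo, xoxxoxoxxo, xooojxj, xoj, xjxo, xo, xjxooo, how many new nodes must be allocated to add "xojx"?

1

Walking "xojx" from the root, the first 3 characters ("xoj") follow existing edges; "x" is the first miss.
So 4 − 3 = 1 new nodes.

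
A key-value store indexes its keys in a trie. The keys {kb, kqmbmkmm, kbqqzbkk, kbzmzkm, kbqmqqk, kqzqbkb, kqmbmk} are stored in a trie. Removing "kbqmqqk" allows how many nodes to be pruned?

4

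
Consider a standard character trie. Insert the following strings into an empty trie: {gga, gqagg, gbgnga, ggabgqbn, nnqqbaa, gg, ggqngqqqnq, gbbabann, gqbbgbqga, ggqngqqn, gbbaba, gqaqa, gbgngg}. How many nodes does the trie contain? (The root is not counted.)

For each word, the new-node count is its length minus the longest prefix already in the trie:
  "gga" → 3 new (g, g, a)
  "gqagg" → prefix "g" already present; 4 new (q, a, g, g)
  "gbgnga" → prefix "g" already present; 5 new (b, g, n, g, a)
  "ggabgqbn" → prefix "gga" already present; 5 new (b, g, q, b, n)
  "nnqqbaa" → 7 new (n, n, q, q, b, a, a)
  "gg" → prefix "gg" already present; 0 new (none)
  "ggqngqqqnq" → prefix "gg" already present; 8 new (q, n, g, q, q, q, n, q)
  "gbbabann" → prefix "gb" already present; 6 new (b, a, b, a, n, n)
  "gqbbgbqga" → prefix "gq" already present; 7 new (b, b, g, b, q, g, a)
  "ggqngqqn" → prefix "ggqngqq" already present; 1 new (n)
  "gbbaba" → prefix "gbbaba" already present; 0 new (none)
  "gqaqa" → prefix "gqa" already present; 2 new (q, a)
  "gbgngg" → prefix "gbgng" already present; 1 new (g)
Total nodes = 3 + 4 + 5 + 5 + 7 + 0 + 8 + 6 + 7 + 1 + 0 + 2 + 1 = 49

49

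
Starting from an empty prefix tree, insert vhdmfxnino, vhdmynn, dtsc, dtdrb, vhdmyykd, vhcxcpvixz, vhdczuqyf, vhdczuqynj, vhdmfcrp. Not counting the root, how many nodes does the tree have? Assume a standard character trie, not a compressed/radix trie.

42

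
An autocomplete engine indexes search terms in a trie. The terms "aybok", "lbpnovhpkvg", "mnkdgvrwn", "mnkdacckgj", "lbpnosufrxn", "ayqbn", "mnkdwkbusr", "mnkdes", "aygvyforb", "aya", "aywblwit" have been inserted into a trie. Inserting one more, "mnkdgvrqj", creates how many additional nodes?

2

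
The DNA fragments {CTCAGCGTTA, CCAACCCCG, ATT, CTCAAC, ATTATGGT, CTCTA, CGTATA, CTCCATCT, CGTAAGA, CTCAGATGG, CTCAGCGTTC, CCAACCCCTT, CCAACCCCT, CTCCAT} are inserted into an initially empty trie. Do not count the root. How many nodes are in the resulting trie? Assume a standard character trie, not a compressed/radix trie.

50

Trace insertions, counting only characters that open a new branch:
  "CTCAGCGTTA" → 10 new (C, T, C, A, G, C, G, T, T, A)
  "CCAACCCCG" → prefix "C" already present; 8 new (C, A, A, C, C, C, C, G)
  "ATT" → 3 new (A, T, T)
  "CTCAAC" → prefix "CTCA" already present; 2 new (A, C)
  "ATTATGGT" → prefix "ATT" already present; 5 new (A, T, G, G, T)
  "CTCTA" → prefix "CTC" already present; 2 new (T, A)
  "CGTATA" → prefix "C" already present; 5 new (G, T, A, T, A)
  "CTCCATCT" → prefix "CTC" already present; 5 new (C, A, T, C, T)
  "CGTAAGA" → prefix "CGTA" already present; 3 new (A, G, A)
  "CTCAGATGG" → prefix "CTCAG" already present; 4 new (A, T, G, G)
  "CTCAGCGTTC" → prefix "CTCAGCGTT" already present; 1 new (C)
  "CCAACCCCTT" → prefix "CCAACCCC" already present; 2 new (T, T)
  "CCAACCCCT" → prefix "CCAACCCCT" already present; 0 new (none)
  "CTCCAT" → prefix "CTCCAT" already present; 0 new (none)
Total nodes = 10 + 8 + 3 + 2 + 5 + 2 + 5 + 5 + 3 + 4 + 1 + 2 + 0 + 0 = 50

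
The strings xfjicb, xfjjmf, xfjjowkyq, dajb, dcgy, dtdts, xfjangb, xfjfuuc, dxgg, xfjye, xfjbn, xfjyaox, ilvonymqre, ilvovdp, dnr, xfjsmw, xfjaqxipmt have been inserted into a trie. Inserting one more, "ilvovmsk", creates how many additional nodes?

3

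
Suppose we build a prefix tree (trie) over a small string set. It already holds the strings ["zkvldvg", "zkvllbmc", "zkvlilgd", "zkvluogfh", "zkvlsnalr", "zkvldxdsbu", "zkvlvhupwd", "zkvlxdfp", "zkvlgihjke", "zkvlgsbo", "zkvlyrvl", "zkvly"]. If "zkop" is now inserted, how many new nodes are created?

The longest prefix of "zkop" already in the trie is "zk" (length 2).
So 4 − 2 = 2 new nodes.

2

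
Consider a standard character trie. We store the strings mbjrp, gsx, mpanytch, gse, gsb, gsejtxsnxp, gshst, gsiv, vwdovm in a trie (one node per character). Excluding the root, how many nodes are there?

35

Count nodes per top-level branch (shared prefixes stored once):
  'g'-branch (gsb, gse, gsejtxsnxp, gshst, gsiv, gsx): 17 nodes
  'm'-branch (mbjrp, mpanytch): 12 nodes
  'v'-branch (vwdovm): 6 nodes
Sum: 35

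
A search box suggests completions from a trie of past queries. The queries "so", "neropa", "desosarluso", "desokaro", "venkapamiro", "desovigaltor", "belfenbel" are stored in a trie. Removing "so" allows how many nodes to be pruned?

2

After clearing the end-marker at "so", prune upward until reaching a node still needed by another word.
No other word shares any prefix with "so", so all 2 of its nodes go.
Nodes removed: 2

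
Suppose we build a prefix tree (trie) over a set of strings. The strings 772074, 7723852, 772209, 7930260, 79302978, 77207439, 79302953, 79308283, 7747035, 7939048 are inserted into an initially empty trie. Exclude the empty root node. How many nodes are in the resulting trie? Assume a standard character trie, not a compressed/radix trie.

39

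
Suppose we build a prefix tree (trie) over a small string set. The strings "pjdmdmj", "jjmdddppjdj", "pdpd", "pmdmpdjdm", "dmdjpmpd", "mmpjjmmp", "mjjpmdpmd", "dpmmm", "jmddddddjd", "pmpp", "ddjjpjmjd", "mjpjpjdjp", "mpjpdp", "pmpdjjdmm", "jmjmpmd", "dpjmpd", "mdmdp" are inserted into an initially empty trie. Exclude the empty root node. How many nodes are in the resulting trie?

For each word, the new-node count is its length minus the longest prefix already in the trie:
  "pjdmdmj" → 7 new (p, j, d, m, d, m, j)
  "jjmdddppjdj" → 11 new (j, j, m, d, d, d, p, p, j, d, j)
  "pdpd" → prefix "p" already present; 3 new (d, p, d)
  "pmdmpdjdm" → prefix "p" already present; 8 new (m, d, m, p, d, j, d, m)
  "dmdjpmpd" → 8 new (d, m, d, j, p, m, p, d)
  "mmpjjmmp" → 8 new (m, m, p, j, j, m, m, p)
  "mjjpmdpmd" → prefix "m" already present; 8 new (j, j, p, m, d, p, m, d)
  "dpmmm" → prefix "d" already present; 4 new (p, m, m, m)
  "jmddddddjd" → prefix "j" already present; 9 new (m, d, d, d, d, d, d, j, d)
  "pmpp" → prefix "pm" already present; 2 new (p, p)
  "ddjjpjmjd" → prefix "d" already present; 8 new (d, j, j, p, j, m, j, d)
  "mjpjpjdjp" → prefix "mj" already present; 7 new (p, j, p, j, d, j, p)
  "mpjpdp" → prefix "m" already present; 5 new (p, j, p, d, p)
  "pmpdjjdmm" → prefix "pmp" already present; 6 new (d, j, j, d, m, m)
  "jmjmpmd" → prefix "jm" already present; 5 new (j, m, p, m, d)
  "dpjmpd" → prefix "dp" already present; 4 new (j, m, p, d)
  "mdmdp" → prefix "m" already present; 4 new (d, m, d, p)
Total nodes = 7 + 11 + 3 + 8 + 8 + 8 + 8 + 4 + 9 + 2 + 8 + 7 + 5 + 6 + 5 + 4 + 4 = 107

107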